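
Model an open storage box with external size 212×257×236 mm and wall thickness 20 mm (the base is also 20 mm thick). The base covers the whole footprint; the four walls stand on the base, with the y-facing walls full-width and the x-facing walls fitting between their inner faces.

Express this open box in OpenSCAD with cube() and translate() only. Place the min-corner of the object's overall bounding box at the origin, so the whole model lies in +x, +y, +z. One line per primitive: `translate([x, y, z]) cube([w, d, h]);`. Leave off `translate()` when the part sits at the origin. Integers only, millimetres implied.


cube([212, 257, 20]);
translate([0, 0, 20]) cube([212, 20, 216]);
translate([0, 237, 20]) cube([212, 20, 216]);
translate([0, 20, 20]) cube([20, 217, 216]);
translate([192, 20, 20]) cube([20, 217, 216]);


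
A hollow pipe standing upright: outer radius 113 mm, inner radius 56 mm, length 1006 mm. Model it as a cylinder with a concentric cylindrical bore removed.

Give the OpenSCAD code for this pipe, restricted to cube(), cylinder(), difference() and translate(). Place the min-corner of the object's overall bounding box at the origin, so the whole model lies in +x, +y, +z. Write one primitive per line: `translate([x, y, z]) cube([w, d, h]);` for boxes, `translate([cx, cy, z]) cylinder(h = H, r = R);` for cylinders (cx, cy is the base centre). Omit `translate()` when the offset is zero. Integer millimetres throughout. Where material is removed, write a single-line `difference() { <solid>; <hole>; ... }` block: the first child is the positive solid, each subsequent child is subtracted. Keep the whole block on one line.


difference() { translate([113, 113, 0]) cylinder(h = 1006, r = 113); translate([113, 113, 0]) cylinder(h = 1006, r = 56); }


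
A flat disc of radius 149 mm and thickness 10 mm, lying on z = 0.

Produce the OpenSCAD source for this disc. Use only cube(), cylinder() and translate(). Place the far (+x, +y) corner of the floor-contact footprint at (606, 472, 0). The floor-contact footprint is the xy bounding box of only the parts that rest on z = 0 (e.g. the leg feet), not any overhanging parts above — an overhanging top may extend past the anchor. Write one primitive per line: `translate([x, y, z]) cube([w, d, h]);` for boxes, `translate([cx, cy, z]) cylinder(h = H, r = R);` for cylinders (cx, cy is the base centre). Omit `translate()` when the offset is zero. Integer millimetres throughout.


translate([457, 323, 0]) cylinder(h = 10, r = 149);


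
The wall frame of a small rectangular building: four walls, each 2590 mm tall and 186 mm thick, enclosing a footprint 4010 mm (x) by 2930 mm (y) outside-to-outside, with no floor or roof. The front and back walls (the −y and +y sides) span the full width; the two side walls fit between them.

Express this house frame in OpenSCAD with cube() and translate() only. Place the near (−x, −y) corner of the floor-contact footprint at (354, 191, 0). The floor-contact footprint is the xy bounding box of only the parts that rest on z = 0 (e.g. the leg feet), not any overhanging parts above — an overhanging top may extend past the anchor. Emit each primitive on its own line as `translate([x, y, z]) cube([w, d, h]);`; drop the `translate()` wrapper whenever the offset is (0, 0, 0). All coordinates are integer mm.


translate([354, 191, 0]) cube([4010, 186, 2590]);
translate([354, 2935, 0]) cube([4010, 186, 2590]);
translate([354, 377, 0]) cube([186, 2558, 2590]);
translate([4178, 377, 0]) cube([186, 2558, 2590]);


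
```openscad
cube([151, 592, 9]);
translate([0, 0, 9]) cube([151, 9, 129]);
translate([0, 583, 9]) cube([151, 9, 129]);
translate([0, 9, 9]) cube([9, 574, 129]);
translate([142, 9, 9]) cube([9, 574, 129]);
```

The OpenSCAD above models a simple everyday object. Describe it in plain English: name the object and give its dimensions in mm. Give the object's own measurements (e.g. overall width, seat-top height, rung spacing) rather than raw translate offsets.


An open-topped rectangular box: outside dimensions 151×592×138 mm, with a uniform wall and base thickness of 9 mm. The base is a full 151×592 slab on the floor; four walls sit on top of the base. The front and back walls (the −y and +y sides) span the full width; the two side walls fit between them.


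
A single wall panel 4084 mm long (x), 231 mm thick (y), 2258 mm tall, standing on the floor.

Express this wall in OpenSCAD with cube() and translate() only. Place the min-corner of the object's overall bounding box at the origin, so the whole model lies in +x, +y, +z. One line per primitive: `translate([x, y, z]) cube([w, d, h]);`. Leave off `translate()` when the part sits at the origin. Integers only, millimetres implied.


cube([4084, 231, 2258]);


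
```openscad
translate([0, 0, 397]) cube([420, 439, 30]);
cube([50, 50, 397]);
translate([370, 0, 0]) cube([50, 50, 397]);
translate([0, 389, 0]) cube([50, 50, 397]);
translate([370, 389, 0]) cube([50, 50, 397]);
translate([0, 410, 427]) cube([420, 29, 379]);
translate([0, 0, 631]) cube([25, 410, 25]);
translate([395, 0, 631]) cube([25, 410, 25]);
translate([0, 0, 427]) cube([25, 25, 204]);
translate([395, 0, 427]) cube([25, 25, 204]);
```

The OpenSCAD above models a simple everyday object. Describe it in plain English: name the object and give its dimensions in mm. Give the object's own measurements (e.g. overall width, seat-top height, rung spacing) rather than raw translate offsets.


A chair. The seat is a 420×439×30 mm slab with its top at z = 427 mm, on four 50×50 mm corner legs (flush with the seat edges, standing on z = 0). A flat backrest 29 mm thick, 379 mm tall, spans the full seat width and rises from the seat top along its +y edge, rear face flush with the rear of the seat. Two armrests of 25×25 mm section run along each side from the seat's front edge to the front of the backrest, top faces 229 mm above the seat top and outer faces flush with the seat's x-edges; a 25×25 mm post under the front of each armrest stands on the seat at the front corner.


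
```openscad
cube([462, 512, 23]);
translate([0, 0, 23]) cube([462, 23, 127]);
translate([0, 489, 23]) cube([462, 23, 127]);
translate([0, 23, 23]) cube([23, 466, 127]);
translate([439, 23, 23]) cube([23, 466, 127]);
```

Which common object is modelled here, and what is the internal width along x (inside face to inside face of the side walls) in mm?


An open box. The internal width is 416 mm.

A 462×512 base slab with four walls standing on it — an open box. The base is 462 mm wide and the walls are 23 mm thick, so the internal width is 462 − 2 × 23 = 416 mm.


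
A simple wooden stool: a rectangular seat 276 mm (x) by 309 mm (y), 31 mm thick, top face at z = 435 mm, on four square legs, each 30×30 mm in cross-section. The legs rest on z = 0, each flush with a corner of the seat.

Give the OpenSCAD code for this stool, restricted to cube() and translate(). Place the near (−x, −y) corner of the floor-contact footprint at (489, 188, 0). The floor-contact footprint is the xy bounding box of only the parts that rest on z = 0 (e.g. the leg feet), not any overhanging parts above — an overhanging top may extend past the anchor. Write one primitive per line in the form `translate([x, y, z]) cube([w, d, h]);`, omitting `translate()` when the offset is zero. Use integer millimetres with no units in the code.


translate([489, 188, 404]) cube([276, 309, 31]);
translate([489, 188, 0]) cube([30, 30, 404]);
translate([735, 188, 0]) cube([30, 30, 404]);
translate([489, 467, 0]) cube([30, 30, 404]);
translate([735, 467, 0]) cube([30, 30, 404]);


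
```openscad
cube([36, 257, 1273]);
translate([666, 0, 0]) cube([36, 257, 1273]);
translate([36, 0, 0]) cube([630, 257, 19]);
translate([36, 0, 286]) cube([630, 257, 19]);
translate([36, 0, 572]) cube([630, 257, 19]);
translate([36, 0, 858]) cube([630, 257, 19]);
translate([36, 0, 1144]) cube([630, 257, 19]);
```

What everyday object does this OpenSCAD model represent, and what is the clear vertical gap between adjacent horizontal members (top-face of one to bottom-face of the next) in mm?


A bookshelf. The clear shelf gap is 267 mm.

Two tall side panels with 5 horizontal boards between them — a bookshelf. The first two shelf undersides are at z = 0 and z = 286; with shelf thickness 19, the clear gap is 286 − 0 − 19 = 267 mm.


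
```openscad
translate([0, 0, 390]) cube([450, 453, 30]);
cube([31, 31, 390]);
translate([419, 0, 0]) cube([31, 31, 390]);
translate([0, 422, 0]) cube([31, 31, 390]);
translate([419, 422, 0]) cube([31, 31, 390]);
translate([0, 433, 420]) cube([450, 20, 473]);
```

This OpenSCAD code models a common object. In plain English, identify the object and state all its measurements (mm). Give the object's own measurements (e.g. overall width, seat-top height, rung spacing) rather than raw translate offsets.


A chair. The seat is a 450×453×30 mm slab with its top at z = 420 mm, on four 31×31 mm corner legs (flush with the seat edges, standing on z = 0). A flat backrest 20 mm thick, 473 mm tall, spans the full seat width and rises from the seat top along its +y edge, rear face flush with the rear of the seat.


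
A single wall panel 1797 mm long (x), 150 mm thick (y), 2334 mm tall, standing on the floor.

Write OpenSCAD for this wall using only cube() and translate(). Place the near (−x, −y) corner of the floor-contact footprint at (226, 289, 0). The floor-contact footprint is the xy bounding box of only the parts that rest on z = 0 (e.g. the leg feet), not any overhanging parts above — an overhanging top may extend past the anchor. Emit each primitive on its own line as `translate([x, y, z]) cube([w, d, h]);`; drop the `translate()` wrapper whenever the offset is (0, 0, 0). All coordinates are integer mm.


translate([226, 289, 0]) cube([1797, 150, 2334]);


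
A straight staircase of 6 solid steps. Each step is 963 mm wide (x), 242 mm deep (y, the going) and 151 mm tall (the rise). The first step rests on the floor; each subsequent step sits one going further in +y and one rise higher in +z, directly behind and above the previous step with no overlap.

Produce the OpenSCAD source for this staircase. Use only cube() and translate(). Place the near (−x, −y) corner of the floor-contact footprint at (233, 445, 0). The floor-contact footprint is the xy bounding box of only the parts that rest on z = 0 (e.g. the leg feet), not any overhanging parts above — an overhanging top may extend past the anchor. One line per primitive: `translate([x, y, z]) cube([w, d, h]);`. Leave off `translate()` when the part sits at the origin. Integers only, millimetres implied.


translate([233, 445, 0]) cube([963, 242, 151]);
translate([233, 687, 151]) cube([963, 242, 151]);
translate([233, 929, 302]) cube([963, 242, 151]);
translate([233, 1171, 453]) cube([963, 242, 151]);
translate([233, 1413, 604]) cube([963, 242, 151]);
translate([233, 1655, 755]) cube([963, 242, 151]);


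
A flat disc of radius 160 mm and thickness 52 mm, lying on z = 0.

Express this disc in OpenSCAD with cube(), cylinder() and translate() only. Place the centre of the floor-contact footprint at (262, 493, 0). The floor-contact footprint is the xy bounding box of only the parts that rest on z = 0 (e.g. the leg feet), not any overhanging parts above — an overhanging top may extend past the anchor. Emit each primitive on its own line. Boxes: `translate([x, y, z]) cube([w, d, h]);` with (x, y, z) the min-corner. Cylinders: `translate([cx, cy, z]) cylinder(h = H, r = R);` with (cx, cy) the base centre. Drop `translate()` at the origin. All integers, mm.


translate([262, 493, 0]) cylinder(h = 52, r = 160);


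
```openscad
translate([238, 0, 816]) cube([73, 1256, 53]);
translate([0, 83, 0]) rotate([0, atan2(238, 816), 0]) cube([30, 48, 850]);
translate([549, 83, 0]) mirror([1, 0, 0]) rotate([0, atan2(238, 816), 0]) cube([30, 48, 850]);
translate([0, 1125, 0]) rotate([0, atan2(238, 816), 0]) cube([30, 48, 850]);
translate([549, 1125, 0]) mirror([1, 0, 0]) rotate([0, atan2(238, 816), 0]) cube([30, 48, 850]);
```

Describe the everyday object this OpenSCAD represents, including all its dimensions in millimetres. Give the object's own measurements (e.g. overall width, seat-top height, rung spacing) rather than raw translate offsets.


A sawhorse. A 73×1256×53 mm beam (x, y, z) sits on two A-frame leg pairs. Each pair is two raked legs of 30×48 mm section (48 mm along y) splaying symmetrically in x. Each leg rises 816 mm vertically over 238 mm of horizontal reach and is 850 mm long along its own axis. Every leg's outer bottom edge rests on the floor and its outer top edge meets a bottom edge of the beam — the left legs (tilting toward +x) meet the beam's −x bottom edge, the right legs (their mirror images, tilting toward −x) meet its +x bottom edge — so the leg tops tuck under the beam, the beam's underside is 816 mm above the floor, and the feet are 549 mm apart outside-to-outside with the beam centred between them. The two leg pairs are set in 83 mm from either end of the beam.


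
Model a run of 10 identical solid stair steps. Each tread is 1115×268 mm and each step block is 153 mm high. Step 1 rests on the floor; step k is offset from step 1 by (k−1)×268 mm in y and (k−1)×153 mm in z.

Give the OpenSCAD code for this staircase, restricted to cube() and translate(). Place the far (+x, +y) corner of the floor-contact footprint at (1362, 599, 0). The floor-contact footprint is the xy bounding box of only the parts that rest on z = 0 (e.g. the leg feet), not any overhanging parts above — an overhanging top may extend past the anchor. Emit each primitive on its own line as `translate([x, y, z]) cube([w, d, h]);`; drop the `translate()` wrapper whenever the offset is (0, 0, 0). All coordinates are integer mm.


translate([247, 331, 0]) cube([1115, 268, 153]);
translate([247, 599, 153]) cube([1115, 268, 153]);
translate([247, 867, 306]) cube([1115, 268, 153]);
translate([247, 1135, 459]) cube([1115, 268, 153]);
translate([247, 1403, 612]) cube([1115, 268, 153]);
translate([247, 1671, 765]) cube([1115, 268, 153]);
translate([247, 1939, 918]) cube([1115, 268, 153]);
translate([247, 2207, 1071]) cube([1115, 268, 153]);
translate([247, 2475, 1224]) cube([1115, 268, 153]);
translate([247, 2743, 1377]) cube([1115, 268, 153]);


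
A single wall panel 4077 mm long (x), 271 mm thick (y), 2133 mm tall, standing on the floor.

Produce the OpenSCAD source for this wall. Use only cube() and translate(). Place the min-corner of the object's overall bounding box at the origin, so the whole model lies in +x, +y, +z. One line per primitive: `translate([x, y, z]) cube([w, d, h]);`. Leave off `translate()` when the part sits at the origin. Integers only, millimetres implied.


cube([4077, 271, 2133]);


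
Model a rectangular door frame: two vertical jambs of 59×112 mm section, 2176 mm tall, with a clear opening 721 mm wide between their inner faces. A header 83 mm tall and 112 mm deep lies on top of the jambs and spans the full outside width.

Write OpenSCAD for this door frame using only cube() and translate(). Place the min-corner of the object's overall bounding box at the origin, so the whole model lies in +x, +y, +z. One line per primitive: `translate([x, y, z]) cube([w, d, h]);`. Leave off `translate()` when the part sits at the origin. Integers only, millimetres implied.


cube([59, 112, 2176]);
translate([780, 0, 0]) cube([59, 112, 2176]);
translate([0, 0, 2176]) cube([839, 112, 83]);


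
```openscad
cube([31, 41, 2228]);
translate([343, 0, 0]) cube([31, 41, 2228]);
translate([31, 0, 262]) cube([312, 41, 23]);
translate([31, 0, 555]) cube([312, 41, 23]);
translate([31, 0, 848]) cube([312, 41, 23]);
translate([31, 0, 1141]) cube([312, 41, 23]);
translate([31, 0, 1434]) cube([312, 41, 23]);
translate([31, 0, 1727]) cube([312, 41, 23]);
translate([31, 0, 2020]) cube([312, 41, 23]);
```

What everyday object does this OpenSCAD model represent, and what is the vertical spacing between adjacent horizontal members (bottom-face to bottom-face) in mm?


A ladder. The rung spacing is 293 mm.

Two tall 31×41 posts with 7 short bars between them — a ladder. Adjacent rungs sit at z = 262 and z = 555, so the spacing is 555 − 262 = 293 mm.


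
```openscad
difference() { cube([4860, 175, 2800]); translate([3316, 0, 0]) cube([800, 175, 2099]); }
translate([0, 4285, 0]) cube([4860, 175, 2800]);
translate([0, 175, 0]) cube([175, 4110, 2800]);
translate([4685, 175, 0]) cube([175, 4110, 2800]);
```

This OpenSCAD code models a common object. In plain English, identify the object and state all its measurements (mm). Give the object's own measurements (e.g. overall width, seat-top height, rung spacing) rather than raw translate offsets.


A single room: four walls, each 2800 mm tall and 175 mm thick, enclosing an outside footprint 4860×4460 mm (x × y), no floor or roof. The front and back walls (−y and +y sides) run the full x-width; the side walls fit between their inner faces. A door opening 800 mm wide and 2099 mm tall is cut through the front wall from the floor up, its −x edge 3316 mm from the wall's −x end.


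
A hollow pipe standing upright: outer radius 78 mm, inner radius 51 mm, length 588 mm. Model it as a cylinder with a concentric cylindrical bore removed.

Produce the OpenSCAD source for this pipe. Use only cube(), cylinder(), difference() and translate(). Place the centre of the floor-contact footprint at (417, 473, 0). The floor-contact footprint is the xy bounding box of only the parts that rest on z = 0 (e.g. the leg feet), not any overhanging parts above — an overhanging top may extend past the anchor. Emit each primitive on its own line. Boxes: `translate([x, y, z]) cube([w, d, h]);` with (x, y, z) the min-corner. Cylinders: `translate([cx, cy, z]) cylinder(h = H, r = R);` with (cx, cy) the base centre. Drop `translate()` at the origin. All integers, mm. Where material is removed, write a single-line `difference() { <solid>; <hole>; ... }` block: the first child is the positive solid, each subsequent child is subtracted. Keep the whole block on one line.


difference() { translate([417, 473, 0]) cylinder(h = 588, r = 78); translate([417, 473, 0]) cylinder(h = 588, r = 51); }


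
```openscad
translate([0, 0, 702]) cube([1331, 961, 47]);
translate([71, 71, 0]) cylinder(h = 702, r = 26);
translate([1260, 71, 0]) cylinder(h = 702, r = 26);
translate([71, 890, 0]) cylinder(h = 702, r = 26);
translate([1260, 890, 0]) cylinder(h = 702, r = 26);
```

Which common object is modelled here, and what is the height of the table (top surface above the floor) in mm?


A table. The table height is 749 mm.

A 1331×961×47 slab sits at z = 702 on four Ø52 mm round legs — a table. The top surface is at 702 + 47 = 749 mm.


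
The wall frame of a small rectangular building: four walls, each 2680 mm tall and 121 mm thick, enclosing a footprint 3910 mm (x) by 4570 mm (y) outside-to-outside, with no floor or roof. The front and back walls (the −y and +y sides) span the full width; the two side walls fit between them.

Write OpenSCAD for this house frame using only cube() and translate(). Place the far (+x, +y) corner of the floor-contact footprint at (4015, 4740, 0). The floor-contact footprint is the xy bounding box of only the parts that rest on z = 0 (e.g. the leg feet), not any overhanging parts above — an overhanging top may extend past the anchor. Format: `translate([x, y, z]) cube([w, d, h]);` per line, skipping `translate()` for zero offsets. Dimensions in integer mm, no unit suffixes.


translate([105, 170, 0]) cube([3910, 121, 2680]);
translate([105, 4619, 0]) cube([3910, 121, 2680]);
translate([105, 291, 0]) cube([121, 4328, 2680]);
translate([3894, 291, 0]) cube([121, 4328, 2680]);


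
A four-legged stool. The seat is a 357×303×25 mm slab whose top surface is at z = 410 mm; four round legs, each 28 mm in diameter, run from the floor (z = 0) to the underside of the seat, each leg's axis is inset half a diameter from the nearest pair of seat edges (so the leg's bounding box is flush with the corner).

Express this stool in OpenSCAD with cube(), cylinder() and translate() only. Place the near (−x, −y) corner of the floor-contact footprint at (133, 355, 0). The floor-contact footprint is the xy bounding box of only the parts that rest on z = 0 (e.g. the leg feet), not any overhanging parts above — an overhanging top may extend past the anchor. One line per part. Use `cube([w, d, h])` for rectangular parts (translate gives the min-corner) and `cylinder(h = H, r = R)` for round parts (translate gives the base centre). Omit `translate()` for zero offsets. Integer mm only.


// leg_h = 410 - 25 = 385
translate([133, 355, 385]) cube([357, 303, 25]);
translate([147, 369, 0]) cylinder(h = 385, r = 14);
translate([476, 369, 0]) cylinder(h = 385, r = 14);
translate([147, 644, 0]) cylinder(h = 385, r = 14);
translate([476, 644, 0]) cylinder(h = 385, r = 14);


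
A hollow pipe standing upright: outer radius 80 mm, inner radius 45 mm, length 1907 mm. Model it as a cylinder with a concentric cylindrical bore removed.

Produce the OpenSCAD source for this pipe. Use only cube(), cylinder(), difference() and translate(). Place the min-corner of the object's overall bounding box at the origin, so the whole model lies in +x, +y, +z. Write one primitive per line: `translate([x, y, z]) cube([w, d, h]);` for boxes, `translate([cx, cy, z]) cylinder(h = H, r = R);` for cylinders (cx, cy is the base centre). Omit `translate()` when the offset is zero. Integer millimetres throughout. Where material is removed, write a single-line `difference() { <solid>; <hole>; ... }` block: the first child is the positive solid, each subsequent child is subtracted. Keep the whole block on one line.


difference() { translate([80, 80, 0]) cylinder(h = 1907, r = 80); translate([80, 80, 0]) cylinder(h = 1907, r = 45); }


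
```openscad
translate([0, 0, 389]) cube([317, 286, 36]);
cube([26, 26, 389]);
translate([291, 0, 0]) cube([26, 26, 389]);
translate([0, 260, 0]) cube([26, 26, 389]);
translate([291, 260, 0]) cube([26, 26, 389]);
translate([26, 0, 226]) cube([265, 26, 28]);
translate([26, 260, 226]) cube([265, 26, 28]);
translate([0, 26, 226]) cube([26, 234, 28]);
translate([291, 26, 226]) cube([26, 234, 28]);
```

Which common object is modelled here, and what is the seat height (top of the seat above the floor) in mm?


A stool. The seat height is 425 mm.

A 317×286×36 slab at z = 389 on four corner posts — a stool. The seat top is 389 + 36 = 425 mm.


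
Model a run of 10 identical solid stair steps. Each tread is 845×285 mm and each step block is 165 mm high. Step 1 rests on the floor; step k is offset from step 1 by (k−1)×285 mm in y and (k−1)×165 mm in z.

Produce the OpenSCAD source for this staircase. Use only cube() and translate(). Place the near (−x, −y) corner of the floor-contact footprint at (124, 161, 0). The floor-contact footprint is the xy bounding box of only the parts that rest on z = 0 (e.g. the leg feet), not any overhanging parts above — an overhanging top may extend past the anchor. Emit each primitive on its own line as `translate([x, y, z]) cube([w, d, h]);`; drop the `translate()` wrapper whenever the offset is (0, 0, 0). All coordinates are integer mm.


translate([124, 161, 0]) cube([845, 285, 165]);
translate([124, 446, 165]) cube([845, 285, 165]);
translate([124, 731, 330]) cube([845, 285, 165]);
translate([124, 1016, 495]) cube([845, 285, 165]);
translate([124, 1301, 660]) cube([845, 285, 165]);
translate([124, 1586, 825]) cube([845, 285, 165]);
translate([124, 1871, 990]) cube([845, 285, 165]);
translate([124, 2156, 1155]) cube([845, 285, 165]);
translate([124, 2441, 1320]) cube([845, 285, 165]);
translate([124, 2726, 1485]) cube([845, 285, 165]);


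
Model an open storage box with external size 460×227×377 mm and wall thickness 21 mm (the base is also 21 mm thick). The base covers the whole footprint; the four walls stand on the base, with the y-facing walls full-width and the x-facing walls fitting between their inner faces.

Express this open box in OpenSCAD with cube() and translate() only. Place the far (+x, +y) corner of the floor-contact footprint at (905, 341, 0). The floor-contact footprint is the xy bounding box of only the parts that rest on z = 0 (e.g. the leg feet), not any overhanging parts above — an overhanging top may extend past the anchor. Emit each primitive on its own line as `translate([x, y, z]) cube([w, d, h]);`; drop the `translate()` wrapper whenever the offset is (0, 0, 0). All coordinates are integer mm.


translate([445, 114, 0]) cube([460, 227, 21]);
translate([445, 114, 21]) cube([460, 21, 356]);
translate([445, 320, 21]) cube([460, 21, 356]);
translate([445, 135, 21]) cube([21, 185, 356]);
translate([884, 135, 21]) cube([21, 185, 356]);


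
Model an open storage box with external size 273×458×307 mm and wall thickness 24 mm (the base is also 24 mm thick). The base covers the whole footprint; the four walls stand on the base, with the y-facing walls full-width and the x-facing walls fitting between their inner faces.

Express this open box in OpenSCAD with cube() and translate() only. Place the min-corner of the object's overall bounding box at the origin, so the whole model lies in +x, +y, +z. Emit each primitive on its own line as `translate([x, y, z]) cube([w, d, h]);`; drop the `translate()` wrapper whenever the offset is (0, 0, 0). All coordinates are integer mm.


cube([273, 458, 24]);
translate([0, 0, 24]) cube([273, 24, 283]);
translate([0, 434, 24]) cube([273, 24, 283]);
translate([0, 24, 24]) cube([24, 410, 283]);
translate([249, 24, 24]) cube([24, 410, 283]);


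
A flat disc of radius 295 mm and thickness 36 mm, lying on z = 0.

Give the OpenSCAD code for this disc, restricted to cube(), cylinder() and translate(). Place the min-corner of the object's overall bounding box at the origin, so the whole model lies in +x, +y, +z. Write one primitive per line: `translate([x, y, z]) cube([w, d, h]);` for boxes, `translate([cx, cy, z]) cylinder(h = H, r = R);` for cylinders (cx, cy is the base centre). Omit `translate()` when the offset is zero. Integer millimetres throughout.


translate([295, 295, 0]) cylinder(h = 36, r = 295);


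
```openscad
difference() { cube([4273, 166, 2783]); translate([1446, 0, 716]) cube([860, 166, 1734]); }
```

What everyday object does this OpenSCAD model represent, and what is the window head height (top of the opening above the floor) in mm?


A wall with a window opening. The window head height is 2450 mm.

A wall with a rectangular opening subtracted — a window. Sill at z = 716, opening 1734 mm tall, so the head is at 716 + 1734 = 2450 mm.


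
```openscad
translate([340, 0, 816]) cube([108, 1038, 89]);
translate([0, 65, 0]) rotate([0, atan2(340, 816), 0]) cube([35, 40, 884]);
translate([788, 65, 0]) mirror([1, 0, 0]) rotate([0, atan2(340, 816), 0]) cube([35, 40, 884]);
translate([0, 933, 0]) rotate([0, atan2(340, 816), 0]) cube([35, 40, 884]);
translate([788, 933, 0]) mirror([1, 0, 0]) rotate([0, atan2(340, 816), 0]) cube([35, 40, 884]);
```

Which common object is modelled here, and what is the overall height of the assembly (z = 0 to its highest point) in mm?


A sawhorse. The overall height is 905 mm.

A beam across two mirrored pairs of raked legs — a sawhorse. The beam's underside is at z = 816 (matching the legs' vertical rise in atan2(340, 816)) and the beam is 89 mm tall, so its top is at 816 + 89 = 905 mm. The raked legs top out at the beam's underside, so that is the highest point.


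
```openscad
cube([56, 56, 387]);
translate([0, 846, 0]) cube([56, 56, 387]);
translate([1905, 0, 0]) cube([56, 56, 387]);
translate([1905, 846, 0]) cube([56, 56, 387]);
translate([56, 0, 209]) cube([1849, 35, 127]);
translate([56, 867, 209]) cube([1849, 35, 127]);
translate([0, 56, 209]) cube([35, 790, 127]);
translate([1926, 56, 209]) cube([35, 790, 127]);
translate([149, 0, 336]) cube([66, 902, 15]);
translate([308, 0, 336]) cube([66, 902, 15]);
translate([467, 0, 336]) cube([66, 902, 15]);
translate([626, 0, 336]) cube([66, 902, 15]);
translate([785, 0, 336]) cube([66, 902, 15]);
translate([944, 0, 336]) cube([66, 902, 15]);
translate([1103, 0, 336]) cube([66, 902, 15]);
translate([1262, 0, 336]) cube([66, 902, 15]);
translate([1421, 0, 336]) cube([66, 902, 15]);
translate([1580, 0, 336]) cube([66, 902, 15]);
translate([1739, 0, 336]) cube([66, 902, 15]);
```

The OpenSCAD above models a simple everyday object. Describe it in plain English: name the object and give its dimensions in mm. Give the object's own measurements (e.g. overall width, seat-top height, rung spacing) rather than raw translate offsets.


A bed frame 1961 mm long (x) by 902 mm wide (y). Four 56×56 mm corner posts, 387 mm tall, at the corners of the footprint. Four rails of 35 mm thickness and 127 mm height run between adjacent posts with their undersides at z = 209 mm, their outer faces flush with the outside of the frame (the two x-running rails run between the posts' inner faces; the two y-running rails run between the posts' inner faces). 11 slats, each 66 mm wide (x) and 15 mm thick, lie across the top of the two x-running rails, running the full 902 mm width of the frame in y; along x they sit between the end posts with a 93 mm gap after the −x posts and between neighbouring slats, leaving 100 mm before the +x posts.


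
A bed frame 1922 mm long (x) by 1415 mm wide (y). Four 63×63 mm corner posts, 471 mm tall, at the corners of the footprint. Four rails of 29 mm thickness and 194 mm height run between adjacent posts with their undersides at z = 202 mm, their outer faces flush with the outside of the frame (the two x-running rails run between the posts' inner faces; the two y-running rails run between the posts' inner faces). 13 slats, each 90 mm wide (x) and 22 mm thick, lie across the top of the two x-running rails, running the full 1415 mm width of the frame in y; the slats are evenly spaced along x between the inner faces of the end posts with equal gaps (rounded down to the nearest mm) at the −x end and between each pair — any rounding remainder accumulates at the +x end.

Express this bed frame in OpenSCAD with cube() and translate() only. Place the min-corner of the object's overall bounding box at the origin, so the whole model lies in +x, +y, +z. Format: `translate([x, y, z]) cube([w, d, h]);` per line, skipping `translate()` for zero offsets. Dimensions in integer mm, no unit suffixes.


cube([63, 63, 471]);
translate([0, 1352, 0]) cube([63, 63, 471]);
translate([1859, 0, 0]) cube([63, 63, 471]);
translate([1859, 1352, 0]) cube([63, 63, 471]);
translate([63, 0, 202]) cube([1796, 29, 194]);
translate([63, 1386, 202]) cube([1796, 29, 194]);
translate([0, 63, 202]) cube([29, 1289, 194]);
translate([1893, 63, 202]) cube([29, 1289, 194]);
translate([107, 0, 396]) cube([90, 1415, 22]);
translate([241, 0, 396]) cube([90, 1415, 22]);
translate([375, 0, 396]) cube([90, 1415, 22]);
translate([509, 0, 396]) cube([90, 1415, 22]);
translate([643, 0, 396]) cube([90, 1415, 22]);
translate([777, 0, 396]) cube([90, 1415, 22]);
translate([911, 0, 396]) cube([90, 1415, 22]);
translate([1045, 0, 396]) cube([90, 1415, 22]);
translate([1179, 0, 396]) cube([90, 1415, 22]);
translate([1313, 0, 396]) cube([90, 1415, 22]);
translate([1447, 0, 396]) cube([90, 1415, 22]);
translate([1581, 0, 396]) cube([90, 1415, 22]);
translate([1715, 0, 396]) cube([90, 1415, 22]);


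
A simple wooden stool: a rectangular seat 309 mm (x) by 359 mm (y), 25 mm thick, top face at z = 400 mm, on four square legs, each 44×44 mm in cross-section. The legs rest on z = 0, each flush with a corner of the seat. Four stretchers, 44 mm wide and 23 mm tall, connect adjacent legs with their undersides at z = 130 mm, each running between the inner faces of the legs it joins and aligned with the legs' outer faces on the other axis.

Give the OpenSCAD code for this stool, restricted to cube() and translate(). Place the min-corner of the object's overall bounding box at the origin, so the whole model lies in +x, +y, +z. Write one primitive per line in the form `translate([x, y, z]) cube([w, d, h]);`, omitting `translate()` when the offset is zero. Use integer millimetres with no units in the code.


// leg_h = 400 - 25 = 375
// stretcher span = 309 - 2*44 = 221
translate([0, 0, 375]) cube([309, 359, 25]);
cube([44, 44, 375]);
translate([265, 0, 0]) cube([44, 44, 375]);
translate([0, 315, 0]) cube([44, 44, 375]);
translate([265, 315, 0]) cube([44, 44, 375]);
translate([44, 0, 130]) cube([221, 44, 23]);
translate([44, 315, 130]) cube([221, 44, 23]);
translate([0, 44, 130]) cube([44, 271, 23]);
translate([265, 44, 130]) cube([44, 271, 23]);


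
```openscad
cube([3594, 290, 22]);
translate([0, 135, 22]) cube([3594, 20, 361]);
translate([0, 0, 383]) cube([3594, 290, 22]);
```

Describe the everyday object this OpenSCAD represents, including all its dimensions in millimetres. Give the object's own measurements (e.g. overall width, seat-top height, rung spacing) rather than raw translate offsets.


An I-beam lying along x, 3594 mm long. Overall section height 405 mm. Two flanges 290 mm wide (y) and 22 mm thick, one on the floor and one at the top; a web 20 mm thick runs between them, centred on the flange width.


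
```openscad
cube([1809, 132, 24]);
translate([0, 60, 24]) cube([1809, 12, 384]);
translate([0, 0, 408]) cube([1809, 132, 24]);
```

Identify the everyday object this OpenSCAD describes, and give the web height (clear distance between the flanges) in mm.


An I-beam. The web height is 384 mm.

Two wide flanges with a thin centred web — an I-beam. Overall 432 mm minus two 24 mm flanges gives a web of 432 − 2·24 = 384 mm.


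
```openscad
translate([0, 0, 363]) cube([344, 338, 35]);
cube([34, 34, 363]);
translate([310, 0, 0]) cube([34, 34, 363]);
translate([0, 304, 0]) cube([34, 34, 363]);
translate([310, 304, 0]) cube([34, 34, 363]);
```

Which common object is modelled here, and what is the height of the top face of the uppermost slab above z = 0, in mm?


A stool. The seat height is 398 mm.

A 344×338×35 slab at z = 363 on four corner posts — a stool. The seat top is 363 + 35 = 398 mm.


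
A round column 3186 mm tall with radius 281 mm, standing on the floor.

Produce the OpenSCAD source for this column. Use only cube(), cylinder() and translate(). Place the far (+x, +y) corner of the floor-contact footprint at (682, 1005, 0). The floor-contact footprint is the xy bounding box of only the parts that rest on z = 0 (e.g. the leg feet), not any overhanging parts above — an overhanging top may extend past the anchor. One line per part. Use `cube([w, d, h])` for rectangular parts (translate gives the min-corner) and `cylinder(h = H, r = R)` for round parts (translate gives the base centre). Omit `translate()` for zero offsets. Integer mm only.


translate([401, 724, 0]) cylinder(h = 3186, r = 281);


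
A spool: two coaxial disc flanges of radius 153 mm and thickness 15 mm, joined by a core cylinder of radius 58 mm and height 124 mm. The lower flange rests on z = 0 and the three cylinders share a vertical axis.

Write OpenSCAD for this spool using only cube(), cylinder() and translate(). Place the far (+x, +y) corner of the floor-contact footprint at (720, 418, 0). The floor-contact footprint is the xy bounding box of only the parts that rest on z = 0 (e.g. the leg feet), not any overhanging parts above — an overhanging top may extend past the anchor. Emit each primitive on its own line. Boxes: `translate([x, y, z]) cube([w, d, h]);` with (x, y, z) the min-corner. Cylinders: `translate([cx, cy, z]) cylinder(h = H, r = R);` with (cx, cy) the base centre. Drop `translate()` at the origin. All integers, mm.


translate([567, 265, 0]) cylinder(h = 15, r = 153);
translate([567, 265, 15]) cylinder(h = 124, r = 58);
translate([567, 265, 139]) cylinder(h = 15, r = 153);


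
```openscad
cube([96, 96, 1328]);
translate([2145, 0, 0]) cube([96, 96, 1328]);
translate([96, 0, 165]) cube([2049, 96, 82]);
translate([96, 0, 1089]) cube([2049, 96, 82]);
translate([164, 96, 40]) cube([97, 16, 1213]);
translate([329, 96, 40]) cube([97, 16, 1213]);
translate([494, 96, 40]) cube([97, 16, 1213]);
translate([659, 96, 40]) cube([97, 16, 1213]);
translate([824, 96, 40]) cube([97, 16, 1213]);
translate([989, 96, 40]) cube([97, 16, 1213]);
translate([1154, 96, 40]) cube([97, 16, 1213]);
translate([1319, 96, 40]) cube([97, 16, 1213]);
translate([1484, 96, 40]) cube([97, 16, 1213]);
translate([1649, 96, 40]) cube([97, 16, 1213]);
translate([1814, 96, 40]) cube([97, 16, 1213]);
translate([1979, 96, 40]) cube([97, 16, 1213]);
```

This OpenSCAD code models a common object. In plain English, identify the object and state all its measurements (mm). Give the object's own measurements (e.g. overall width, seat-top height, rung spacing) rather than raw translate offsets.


A fence section. Two 96×96 mm posts, 1328 mm tall, stand on the floor with a clear span of 2049 mm between their inner faces. Two horizontal rails of 96×82 mm section span the gap between the posts with their undersides at z = 165 mm and z = 1089 mm, flush with the posts' −y face. 12 pickets, each 97 mm wide, 16 mm thick and 1213 mm tall, are fixed to the +y face of the rails with their bottoms at z = 40 mm, spaced across the span with a 68 mm gap after the −x post and between neighbouring pickets, with 69 mm left before the +x post.


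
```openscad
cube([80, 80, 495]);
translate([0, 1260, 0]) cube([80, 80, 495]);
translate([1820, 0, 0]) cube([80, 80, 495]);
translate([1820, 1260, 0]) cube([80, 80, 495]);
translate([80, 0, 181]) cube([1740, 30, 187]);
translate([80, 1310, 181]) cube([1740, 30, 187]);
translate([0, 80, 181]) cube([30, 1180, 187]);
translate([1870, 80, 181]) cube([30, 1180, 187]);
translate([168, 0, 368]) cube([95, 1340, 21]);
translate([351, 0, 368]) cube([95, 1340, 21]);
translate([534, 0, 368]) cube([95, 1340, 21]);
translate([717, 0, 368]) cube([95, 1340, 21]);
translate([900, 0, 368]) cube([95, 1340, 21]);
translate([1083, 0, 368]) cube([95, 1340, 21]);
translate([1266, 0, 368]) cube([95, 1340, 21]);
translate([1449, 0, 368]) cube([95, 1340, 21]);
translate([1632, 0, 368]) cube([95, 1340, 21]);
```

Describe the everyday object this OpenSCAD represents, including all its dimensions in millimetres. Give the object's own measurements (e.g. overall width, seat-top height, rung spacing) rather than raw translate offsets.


A bed frame 1900 mm long (x) by 1340 mm wide (y). Four 80×80 mm corner posts, 495 mm tall, at the corners of the footprint. Four rails of 30 mm thickness and 187 mm height run between adjacent posts with their undersides at z = 181 mm, their outer faces flush with the outside of the frame (the two x-running rails run between the posts' inner faces; the two y-running rails run between the posts' inner faces). 9 slats, each 95 mm wide (x) and 21 mm thick, lie across the top of the two x-running rails, running the full 1340 mm width of the frame in y; along x they sit between the end posts with a 88 mm gap after the −x posts and between neighbouring slats, leaving 93 mm before the +x posts.


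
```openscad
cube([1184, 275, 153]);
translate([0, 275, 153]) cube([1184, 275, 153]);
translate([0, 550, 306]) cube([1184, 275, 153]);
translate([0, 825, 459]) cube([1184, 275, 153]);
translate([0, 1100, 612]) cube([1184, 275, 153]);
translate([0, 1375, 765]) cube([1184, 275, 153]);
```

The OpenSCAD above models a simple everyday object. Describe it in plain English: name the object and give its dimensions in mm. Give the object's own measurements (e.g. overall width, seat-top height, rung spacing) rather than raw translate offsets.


A straight staircase of 6 solid steps. Each step is 1184 mm wide (x), 275 mm deep (y, the going) and 153 mm tall (the rise). The first step rests on the floor; each subsequent step sits one going further in +y and one rise higher in +z, directly behind and above the previous step with no overlap.


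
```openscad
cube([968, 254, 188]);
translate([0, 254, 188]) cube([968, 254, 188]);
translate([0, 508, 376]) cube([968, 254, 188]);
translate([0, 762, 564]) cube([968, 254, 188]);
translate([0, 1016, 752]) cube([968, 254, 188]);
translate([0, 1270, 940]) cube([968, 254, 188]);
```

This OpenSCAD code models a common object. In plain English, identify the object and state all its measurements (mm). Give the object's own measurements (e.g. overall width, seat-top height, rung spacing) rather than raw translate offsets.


A straight staircase of 6 solid steps. Each step is 968 mm wide (x), 254 mm deep (y, the going) and 188 mm tall (the rise). The first step rests on the floor; each subsequent step sits one going further in +y and one rise higher in +z, directly behind and above the previous step with no overlap.
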